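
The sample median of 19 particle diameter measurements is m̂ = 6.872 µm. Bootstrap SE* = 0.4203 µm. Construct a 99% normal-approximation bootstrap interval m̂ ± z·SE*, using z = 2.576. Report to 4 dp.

Margin = 2.576 × 0.4203 = 1.08269
Interval: 6.872 ± 1.08269

(5.7893, 7.9547)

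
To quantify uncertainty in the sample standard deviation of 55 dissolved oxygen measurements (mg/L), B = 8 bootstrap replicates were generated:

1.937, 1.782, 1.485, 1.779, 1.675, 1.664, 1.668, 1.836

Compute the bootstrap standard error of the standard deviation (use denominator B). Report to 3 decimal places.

Bootstrap SE is the standard deviation of the 8 replicate standard deviations.
Mean of replicates: (1.937 + 1.782 + 1.485 + 1.779 + 1.675 + 1.664 + 1.668 + 1.836) / 8 = 13.8260 / 8 = 1.7283
Sum of squared deviations: (+0.2087)² + (+0.0537)² + (−0.2432)² + (+0.0507)² + (−0.0533)² + (−0.0643)² + (−0.0603)² + (+0.1078)² = 0.1304
Variance = 0.1304 / 8 = 0.0163
SE* = √0.0163

SE* = 0.128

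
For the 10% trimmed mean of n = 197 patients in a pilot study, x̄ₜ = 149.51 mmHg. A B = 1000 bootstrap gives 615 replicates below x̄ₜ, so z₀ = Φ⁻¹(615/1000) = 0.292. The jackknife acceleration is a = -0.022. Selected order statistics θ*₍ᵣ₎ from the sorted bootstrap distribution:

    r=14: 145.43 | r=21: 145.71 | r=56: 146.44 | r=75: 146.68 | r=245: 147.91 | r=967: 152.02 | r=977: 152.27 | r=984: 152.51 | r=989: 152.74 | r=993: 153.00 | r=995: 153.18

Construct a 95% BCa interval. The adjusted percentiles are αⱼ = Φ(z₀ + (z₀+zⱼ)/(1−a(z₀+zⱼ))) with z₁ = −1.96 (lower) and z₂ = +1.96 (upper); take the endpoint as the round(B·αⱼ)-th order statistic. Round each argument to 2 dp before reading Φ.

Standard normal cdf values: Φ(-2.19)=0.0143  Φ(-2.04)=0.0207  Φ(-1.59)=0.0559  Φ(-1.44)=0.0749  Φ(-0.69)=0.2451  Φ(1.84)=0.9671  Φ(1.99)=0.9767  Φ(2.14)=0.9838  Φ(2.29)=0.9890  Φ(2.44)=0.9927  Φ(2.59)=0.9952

(146.68, 153.00)

Lower: z₀ + z₁ = 0.292 + (-1.960) = -1.668; 1 − a(z₀+z₁) = 1 − (-0.022)(-1.668) = 0.9633; argument = 0.292 + (-1.668)/0.9633 = -1.4395 → -1.44.
α₁ = Φ(-1.44) = 0.0749; rank = round(1000 × 0.0749) = 75; θ*₍75₎ = 146.68.
Upper: z₀ + z₂ = 2.252; 1 − a(z₀+z₂) = 1.0495; argument = 2.4377 → 2.44; α₂ = 0.9927; rank = 993; θ*₍993₎ = 153.00.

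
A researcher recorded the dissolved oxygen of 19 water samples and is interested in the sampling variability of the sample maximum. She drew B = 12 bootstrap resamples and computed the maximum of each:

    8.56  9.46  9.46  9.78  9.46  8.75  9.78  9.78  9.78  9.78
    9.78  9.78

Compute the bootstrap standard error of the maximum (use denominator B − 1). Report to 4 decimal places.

Bootstrap SE is the standard deviation of the 12 replicate maximums.
Mean of replicates: (8.56 + 9.46 + 9.46 + 9.78 + 9.46 + 8.75 + 9.78 + 9.78 + 9.78 + 9.78 + 9.78 + 9.78) / 12 = 114.15000 / 12 = 9.51250
Sum of squared deviations: (−0.95250)² + (−0.05250)² + (−0.05250)² + (+0.26750)² + (−0.05250)² + (−0.76250)² + (+0.26750)² + (+0.26750)² + (+0.26750)² + (+0.26750)² + (+0.26750)² + (+0.26750)² = 1.99782
Variance = 1.99782 / 11 = 0.18162
SE* = √0.18162

SE* = 0.4262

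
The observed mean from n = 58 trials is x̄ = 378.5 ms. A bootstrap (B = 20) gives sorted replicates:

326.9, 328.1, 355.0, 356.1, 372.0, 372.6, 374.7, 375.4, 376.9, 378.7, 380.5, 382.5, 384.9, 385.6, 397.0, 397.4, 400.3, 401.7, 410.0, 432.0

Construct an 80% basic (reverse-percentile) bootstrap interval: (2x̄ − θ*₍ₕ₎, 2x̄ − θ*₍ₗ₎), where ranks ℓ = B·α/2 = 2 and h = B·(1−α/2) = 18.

(355.3, 428.9)

Percentile endpoints at ranks 2 and 18: θ*₍2₎ = 328.1, θ*₍18₎ = 401.7.
Basic interval reflects these around x̄:
  lower = 2 × 378.5 − 401.7 = 355.3
  upper = 2 × 378.5 − 328.1 = 428.9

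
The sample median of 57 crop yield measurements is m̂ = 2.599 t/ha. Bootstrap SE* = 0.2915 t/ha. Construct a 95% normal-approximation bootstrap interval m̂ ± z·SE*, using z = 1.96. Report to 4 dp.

Margin = 1.96 × 0.2915 = 0.57134
Interval: 2.599 ± 0.57134

(2.0277, 3.1703)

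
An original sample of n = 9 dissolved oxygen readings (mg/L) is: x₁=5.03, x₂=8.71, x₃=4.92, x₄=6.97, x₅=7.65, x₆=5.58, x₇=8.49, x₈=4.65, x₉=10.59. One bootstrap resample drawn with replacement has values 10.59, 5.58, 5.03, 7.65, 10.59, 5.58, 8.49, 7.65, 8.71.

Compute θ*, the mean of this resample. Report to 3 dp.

θ* = 7.763

Mean = (10.59 + 5.58 + 5.03 + 7.65 + 10.59 + 5.58 + 8.49 + 7.65 + 8.71) / 9 = 69.870 / 9 = 7.763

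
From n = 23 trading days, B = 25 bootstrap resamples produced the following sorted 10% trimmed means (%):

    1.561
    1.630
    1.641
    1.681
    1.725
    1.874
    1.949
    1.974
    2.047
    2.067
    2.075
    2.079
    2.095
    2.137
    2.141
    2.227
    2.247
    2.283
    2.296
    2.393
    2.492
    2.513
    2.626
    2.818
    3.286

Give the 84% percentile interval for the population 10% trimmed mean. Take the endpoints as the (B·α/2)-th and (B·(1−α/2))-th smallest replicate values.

(1.630, 2.626)

α = 0.16; lower rank = 25 × 0.080 = 2; upper rank = 25 × 0.920 = 23.
The 2nd smallest replicate is 1.630; the 23rd is 2.626.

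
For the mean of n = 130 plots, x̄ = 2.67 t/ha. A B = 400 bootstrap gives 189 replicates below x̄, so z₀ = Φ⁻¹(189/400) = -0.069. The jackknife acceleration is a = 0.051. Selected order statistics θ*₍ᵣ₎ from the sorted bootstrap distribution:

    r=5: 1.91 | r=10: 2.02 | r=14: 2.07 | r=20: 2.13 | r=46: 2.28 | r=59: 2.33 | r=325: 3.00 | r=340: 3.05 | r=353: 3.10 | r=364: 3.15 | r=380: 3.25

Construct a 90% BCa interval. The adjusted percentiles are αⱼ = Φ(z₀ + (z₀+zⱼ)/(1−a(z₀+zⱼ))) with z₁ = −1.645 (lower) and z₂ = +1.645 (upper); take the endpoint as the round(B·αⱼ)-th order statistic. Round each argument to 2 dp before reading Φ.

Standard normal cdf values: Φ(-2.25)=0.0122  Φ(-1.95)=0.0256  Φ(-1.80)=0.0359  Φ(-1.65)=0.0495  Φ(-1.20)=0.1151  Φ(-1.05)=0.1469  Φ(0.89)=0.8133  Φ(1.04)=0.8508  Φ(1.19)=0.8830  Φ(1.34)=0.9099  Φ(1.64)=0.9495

Lower: z₀ + z₁ = -0.069 + (-1.645) = -1.714; 1 − a(z₀+z₁) = 1 − (0.051)(-1.714) = 1.0874; argument = -0.069 + (-1.714)/1.0874 = -1.6452 → -1.65.
α₁ = Φ(-1.65) = 0.0495; rank = round(400 × 0.0495) = 20; θ*₍20₎ = 2.13.
Upper: z₀ + z₂ = 1.576; 1 − a(z₀+z₂) = 0.9196; argument = 1.6447 → 1.64; α₂ = 0.9495; rank = 380; θ*₍380₎ = 3.25.

(2.13, 3.25)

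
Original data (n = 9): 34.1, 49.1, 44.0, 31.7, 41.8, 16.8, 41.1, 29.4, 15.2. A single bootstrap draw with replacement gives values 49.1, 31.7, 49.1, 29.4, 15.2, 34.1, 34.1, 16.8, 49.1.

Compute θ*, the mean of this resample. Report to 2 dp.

θ* = 34.29

Mean = (49.1 + 31.7 + 49.1 + 29.4 + 15.2 + 34.1 + 34.1 + 16.8 + 49.1) / 9 = 308.60 / 9 = 34.29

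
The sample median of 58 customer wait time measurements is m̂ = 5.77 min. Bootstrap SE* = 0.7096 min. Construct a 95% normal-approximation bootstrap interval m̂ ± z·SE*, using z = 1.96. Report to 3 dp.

Margin = 1.96 × 0.7096 = 1.3908
Interval: 5.77 ± 1.3908

(4.379, 7.161)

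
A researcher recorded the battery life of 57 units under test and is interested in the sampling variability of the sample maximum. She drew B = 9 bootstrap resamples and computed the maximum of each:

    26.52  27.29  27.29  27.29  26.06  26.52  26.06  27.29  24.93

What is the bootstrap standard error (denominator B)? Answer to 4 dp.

Bootstrap SE is the standard deviation of the 9 replicate maximums.
Mean of replicates: (26.52 + 27.29 + 27.29 + 27.29 + 26.06 + 26.52 + 26.06 + 27.29 + 24.93) / 9 = 239.25000 / 9 = 26.58333
Sum of squared deviations: (−0.06333)² + (+0.70667)² + (+0.70667)² + (+0.70667)² + (−0.52333)² + (−0.06333)² + (−0.52333)² + (+0.70667)² + (−1.65333)² = 5.28680
Variance = 5.28680 / 9 = 0.58742
SE* = √0.58742

SE* = 0.7664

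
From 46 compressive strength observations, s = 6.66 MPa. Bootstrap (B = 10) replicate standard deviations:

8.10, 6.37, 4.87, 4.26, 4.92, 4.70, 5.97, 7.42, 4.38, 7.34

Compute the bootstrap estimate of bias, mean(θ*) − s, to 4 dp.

mean(θ*) = (8.10 + 6.37 + 4.87 + 4.26 + 4.92 + 4.70 + 5.97 + 7.42 + 4.38 + 7.34) / 10 = 5.83300
bias = 5.83300 − 6.66

bias = −0.8270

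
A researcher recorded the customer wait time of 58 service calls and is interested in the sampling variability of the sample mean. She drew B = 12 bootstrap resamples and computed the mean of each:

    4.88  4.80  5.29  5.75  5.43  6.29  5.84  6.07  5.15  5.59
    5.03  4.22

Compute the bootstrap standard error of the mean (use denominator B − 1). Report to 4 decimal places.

Bootstrap SE is the standard deviation of the 12 replicate means.
Mean of replicates: (4.88 + 4.80 + 5.29 + 5.75 + 5.43 + 6.29 + 5.84 + 6.07 + 5.15 + 5.59 + 5.03 + 4.22) / 12 = 64.34000 / 12 = 5.36167
Sum of squared deviations: (−0.48167)² + (−0.56167)² + (−0.07167)² + (+0.38833)² + (+0.06833)² + (+0.92833)² + (+0.47833)² + (+0.70833)² + (−0.21167)² + (+0.22833)² + (−0.33167)² + (−1.14167)² = 3.81077
Variance = 3.81077 / 11 = 0.34643
SE* = √0.34643

SE* = 0.5886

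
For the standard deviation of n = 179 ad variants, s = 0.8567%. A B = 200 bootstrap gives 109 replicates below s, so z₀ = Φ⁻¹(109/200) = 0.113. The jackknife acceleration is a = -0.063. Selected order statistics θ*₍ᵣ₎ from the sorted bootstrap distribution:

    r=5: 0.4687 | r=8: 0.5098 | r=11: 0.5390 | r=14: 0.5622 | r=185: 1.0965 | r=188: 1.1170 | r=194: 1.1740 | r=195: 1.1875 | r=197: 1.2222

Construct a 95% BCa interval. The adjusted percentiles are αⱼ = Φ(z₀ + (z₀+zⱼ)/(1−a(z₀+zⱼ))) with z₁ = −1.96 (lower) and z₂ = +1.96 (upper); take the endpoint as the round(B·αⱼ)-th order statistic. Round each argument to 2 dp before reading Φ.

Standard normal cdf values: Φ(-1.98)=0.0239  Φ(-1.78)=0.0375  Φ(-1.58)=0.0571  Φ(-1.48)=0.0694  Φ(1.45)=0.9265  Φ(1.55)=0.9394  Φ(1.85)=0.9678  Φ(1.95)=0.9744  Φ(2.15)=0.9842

(0.4687, 1.1875)

Lower: z₀ + z₁ = 0.113 + (-1.960) = -1.847; 1 − a(z₀+z₁) = 1 − (-0.063)(-1.847) = 0.8836; argument = 0.113 + (-1.847)/0.8836 = -1.9772 → -1.98.
α₁ = Φ(-1.98) = 0.0239; rank = round(200 × 0.0239) = 5; θ*₍5₎ = 0.4687.
Upper: z₀ + z₂ = 2.073; 1 − a(z₀+z₂) = 1.1306; argument = 1.9465 → 1.95; α₂ = 0.9744; rank = 195; θ*₍195₎ = 1.1875.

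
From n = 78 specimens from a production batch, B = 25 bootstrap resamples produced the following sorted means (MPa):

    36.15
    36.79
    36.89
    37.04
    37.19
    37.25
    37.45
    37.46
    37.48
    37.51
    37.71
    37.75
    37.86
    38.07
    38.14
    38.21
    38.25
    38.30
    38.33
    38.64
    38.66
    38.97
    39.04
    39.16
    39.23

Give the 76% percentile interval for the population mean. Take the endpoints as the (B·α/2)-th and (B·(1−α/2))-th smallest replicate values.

α = 0.24; lower rank = 25 × 0.120 = 3; upper rank = 25 × 0.880 = 22.
The 3rd smallest replicate is 36.89; the 22nd is 38.97.

(36.89, 38.97)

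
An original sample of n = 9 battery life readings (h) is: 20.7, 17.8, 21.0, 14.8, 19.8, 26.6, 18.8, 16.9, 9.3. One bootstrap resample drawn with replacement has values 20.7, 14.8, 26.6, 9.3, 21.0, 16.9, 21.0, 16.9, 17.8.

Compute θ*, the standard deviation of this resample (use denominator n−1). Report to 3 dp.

Mean = 18.3333; sum of squared deviations = 186.6400
s² = 186.6400 / 8 = 23.3300
s = √23.3300 = 4.830

θ* = 4.830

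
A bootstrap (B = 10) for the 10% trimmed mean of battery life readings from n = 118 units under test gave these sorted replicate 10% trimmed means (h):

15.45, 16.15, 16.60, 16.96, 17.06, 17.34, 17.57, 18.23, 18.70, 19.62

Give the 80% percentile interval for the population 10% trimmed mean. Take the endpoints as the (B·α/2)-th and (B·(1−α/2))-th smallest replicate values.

α = 0.20; lower rank = 10 × 0.100 = 1; upper rank = 10 × 0.900 = 9.
The 1st smallest replicate is 15.45; the 9th is 18.70.

(15.45, 18.70)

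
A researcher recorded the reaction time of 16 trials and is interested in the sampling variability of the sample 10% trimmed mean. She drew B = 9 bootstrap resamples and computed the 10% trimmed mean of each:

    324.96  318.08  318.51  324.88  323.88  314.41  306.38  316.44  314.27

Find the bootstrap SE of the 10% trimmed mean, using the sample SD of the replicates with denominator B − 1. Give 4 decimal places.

SE* = 6.0712

Bootstrap SE is the standard deviation of the 9 replicate 10% trimmed means.
Mean of replicates: (324.96 + 318.08 + 318.51 + 324.88 + 323.88 + 314.41 + 306.38 + 316.44 + 314.27) / 9 = 2861.81000 / 9 = 317.97889
Sum of squared deviations: (+6.98111)² + (+0.10111)² + (+0.53111)² + (+6.90111)² + (+5.90111)² + (−3.56889)² + (−11.59889)² + (−1.53889)² + (−3.70889)² = 294.87189
Variance = 294.87189 / 8 = 36.85899
SE* = √36.85899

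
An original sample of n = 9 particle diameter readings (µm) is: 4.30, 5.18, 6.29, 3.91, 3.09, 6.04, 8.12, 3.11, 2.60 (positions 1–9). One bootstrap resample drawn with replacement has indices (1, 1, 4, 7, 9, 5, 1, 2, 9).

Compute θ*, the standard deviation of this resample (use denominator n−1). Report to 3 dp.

θ* = 1.686

Resample values: 4.30, 4.30, 3.91, 8.12, 2.60, 3.09, 4.30, 5.18, 2.60.
Mean = 4.2667; sum of squared deviations = 22.7530
s² = 22.7530 / 8 = 2.8441
s = √2.8441 = 1.686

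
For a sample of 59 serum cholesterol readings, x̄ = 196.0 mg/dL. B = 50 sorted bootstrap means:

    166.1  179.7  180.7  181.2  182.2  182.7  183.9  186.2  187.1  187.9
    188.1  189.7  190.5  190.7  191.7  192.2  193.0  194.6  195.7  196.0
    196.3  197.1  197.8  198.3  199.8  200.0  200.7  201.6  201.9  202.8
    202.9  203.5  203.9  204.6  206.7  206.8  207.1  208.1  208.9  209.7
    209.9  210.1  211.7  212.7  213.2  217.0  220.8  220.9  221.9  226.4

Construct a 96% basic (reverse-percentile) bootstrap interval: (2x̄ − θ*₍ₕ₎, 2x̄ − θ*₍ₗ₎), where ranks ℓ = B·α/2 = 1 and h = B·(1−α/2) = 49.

(170.1, 225.9)

Percentile endpoints at ranks 1 and 49: θ*₍1₎ = 166.1, θ*₍49₎ = 221.9.
Basic interval reflects these around x̄:
  lower = 2 × 196.0 − 221.9 = 170.1
  upper = 2 × 196.0 − 166.1 = 225.9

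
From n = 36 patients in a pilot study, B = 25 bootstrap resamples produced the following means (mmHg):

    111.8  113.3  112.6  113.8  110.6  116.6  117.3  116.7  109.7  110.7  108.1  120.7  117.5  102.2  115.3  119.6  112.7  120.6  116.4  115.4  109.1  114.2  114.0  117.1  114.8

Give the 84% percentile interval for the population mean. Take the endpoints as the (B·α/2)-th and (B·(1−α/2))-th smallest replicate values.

Sorted replicates: 102.2, 108.1, 109.1, 109.7, 110.6, 110.7, 111.8, 112.6, 112.7, 113.3, 113.8, 114.0, 114.2, 114.8, 115.3, 115.4, 116.4, 116.6, 116.7, 117.1, 117.3, 117.5, 119.6, 120.6, 120.7
α = 0.16; lower rank = 25 × 0.080 = 2; upper rank = 25 × 0.920 = 23.
The 2nd smallest replicate is 108.1; the 23rd is 119.6.

(108.1, 119.6)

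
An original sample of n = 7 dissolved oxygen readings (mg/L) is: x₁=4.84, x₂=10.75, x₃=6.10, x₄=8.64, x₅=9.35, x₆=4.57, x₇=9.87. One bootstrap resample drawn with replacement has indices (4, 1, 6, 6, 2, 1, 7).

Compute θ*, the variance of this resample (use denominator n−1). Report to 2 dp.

Resample values: 8.64, 4.84, 4.57, 4.57, 10.75, 4.84, 9.87.
Mean = 6.8686; sum of squared deviations = 46.0091
s² = 46.0091 / 6 = 7.6682

θ* = 7.67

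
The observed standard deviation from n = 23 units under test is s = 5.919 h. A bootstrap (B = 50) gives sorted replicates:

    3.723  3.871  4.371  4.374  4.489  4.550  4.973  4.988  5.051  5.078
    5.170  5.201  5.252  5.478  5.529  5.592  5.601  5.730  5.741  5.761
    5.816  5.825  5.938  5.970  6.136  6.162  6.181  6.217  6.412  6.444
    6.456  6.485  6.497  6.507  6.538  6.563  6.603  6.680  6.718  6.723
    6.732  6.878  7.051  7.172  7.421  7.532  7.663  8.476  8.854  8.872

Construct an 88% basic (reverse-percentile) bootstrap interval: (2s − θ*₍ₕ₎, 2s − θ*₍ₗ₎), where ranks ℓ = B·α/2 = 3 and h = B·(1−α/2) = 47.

(4.175, 7.467)

Percentile endpoints at ranks 3 and 47: θ*₍3₎ = 4.371, θ*₍47₎ = 7.663.
Basic interval reflects these around s:
  lower = 2 × 5.919 − 7.663 = 4.175
  upper = 2 × 5.919 − 4.371 = 7.467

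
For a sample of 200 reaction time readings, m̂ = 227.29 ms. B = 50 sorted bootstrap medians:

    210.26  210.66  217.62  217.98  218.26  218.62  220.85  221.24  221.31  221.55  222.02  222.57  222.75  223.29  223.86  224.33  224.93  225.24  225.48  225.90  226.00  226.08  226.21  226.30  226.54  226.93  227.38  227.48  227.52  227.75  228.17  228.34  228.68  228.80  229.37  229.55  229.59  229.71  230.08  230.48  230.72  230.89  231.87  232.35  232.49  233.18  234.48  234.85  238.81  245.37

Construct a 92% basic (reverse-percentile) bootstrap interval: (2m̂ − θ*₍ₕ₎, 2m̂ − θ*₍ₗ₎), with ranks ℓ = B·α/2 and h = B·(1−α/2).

(219.73, 243.92)

Percentile endpoints at ranks 2 and 48: θ*₍2₎ = 210.66, θ*₍48₎ = 234.85.
Basic interval reflects these around m̂:
  lower = 2 × 227.29 − 234.85 = 219.73
  upper = 2 × 227.29 − 210.66 = 243.92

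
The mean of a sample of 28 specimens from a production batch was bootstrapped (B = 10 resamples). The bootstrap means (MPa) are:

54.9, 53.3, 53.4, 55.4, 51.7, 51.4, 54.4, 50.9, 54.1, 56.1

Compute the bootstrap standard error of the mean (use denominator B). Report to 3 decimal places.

Bootstrap SE is the standard deviation of the 10 replicate means.
Mean of replicates: (54.9 + 53.3 + 53.4 + 55.4 + 51.7 + 51.4 + 54.4 + 50.9 + 54.1 + 56.1) / 10 = 535.6000 / 10 = 53.5600
Sum of squared deviations: (+1.3400)² + (−0.2600)² + (−0.1600)² + (+1.8400)² + (−1.8600)² + (−2.1600)² + (+0.8400)² + (−2.6600)² + (+0.5400)² + (+2.5400)² = 27.9240
Variance = 27.9240 / 10 = 2.7924
SE* = √2.7924

SE* = 1.671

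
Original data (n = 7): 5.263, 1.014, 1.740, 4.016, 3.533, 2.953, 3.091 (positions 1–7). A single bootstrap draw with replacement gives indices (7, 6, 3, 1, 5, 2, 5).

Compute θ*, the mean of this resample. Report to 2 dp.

Resample values: 3.091, 2.953, 1.740, 5.263, 3.533, 1.014, 3.533.
Mean = (3.091 + 2.953 + 1.740 + 5.263 + 3.533 + 1.014 + 3.533) / 7 = 21.1270 / 7 = 3.02

θ* = 3.02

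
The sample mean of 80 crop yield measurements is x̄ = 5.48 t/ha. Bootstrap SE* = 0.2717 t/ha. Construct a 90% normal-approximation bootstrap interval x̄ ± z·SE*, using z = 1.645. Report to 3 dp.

Margin = 1.645 × 0.2717 = 0.4469
Interval: 5.48 ± 0.4469

(5.033, 5.927)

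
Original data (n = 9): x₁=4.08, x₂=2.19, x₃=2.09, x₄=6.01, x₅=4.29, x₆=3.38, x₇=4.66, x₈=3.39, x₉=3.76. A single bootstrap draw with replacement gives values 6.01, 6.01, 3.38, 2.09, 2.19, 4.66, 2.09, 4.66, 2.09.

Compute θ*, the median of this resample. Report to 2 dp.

Sorted: 2.09, 2.09, 2.09, 2.19, 3.38, 4.66, 4.66, 6.01, 6.01
Median = middle value = 3.38

θ* = 3.38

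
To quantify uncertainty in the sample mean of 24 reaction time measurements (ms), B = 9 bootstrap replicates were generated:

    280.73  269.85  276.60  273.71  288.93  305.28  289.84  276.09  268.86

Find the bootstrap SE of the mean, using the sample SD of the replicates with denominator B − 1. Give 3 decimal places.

SE* = 11.720

Bootstrap SE is the standard deviation of the 9 replicate means.
Mean of replicates: (280.73 + 269.85 + 276.60 + 273.71 + 288.93 + 305.28 + 289.84 + 276.09 + 268.86) / 9 = 2529.8900 / 9 = 281.0989
Sum of squared deviations: (−0.3689)² + (−11.2489)² + (−4.4989)² + (−7.3889)² + (+7.8311)² + (+24.1811)² + (+8.7411)² + (−5.0089)² + (−12.2389)² = 1098.8481
Variance = 1098.8481 / 8 = 137.3560
SE* = √137.3560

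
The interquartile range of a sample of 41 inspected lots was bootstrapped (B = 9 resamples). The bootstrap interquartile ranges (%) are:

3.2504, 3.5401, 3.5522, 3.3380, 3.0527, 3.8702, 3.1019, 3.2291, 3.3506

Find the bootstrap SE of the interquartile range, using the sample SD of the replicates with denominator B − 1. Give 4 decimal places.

Bootstrap SE is the standard deviation of the 9 replicate interquartile ranges.
Mean of replicates: (3.2504 + 3.5401 + 3.5522 + 3.3380 + 3.0527 + 3.8702 + 3.1019 + 3.2291 + 3.3506) / 9 = 30.28520 / 9 = 3.36502
Sum of squared deviations: (−0.11462)² + (+0.17508)² + (+0.18718)² + (−0.02702)² + (−0.31232)² + (+0.50518)² + (−0.26312)² + (−0.13592)² + (−0.01442)² = 0.52022
Variance = 0.52022 / 8 = 0.06503
SE* = √0.06503

SE* = 0.2550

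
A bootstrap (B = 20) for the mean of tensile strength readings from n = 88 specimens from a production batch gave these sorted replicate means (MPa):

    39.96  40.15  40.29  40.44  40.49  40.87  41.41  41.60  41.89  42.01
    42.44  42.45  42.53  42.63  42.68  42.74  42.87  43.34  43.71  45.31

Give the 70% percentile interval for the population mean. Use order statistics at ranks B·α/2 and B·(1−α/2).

α = 0.30; lower rank = 20 × 0.150 = 3; upper rank = 20 × 0.850 = 17.
The 3rd smallest replicate is 40.29; the 17th is 42.87.

(40.29, 42.87)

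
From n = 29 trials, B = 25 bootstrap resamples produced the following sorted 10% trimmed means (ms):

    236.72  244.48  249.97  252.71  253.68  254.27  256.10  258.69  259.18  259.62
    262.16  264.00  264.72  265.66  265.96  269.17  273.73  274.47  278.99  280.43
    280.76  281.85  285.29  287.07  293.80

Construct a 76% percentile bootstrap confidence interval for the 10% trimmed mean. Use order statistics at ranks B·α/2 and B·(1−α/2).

(249.97, 281.85)

α = 0.24; lower rank = 25 × 0.120 = 3; upper rank = 25 × 0.880 = 22.
The 3rd smallest replicate is 249.97; the 22nd is 281.85.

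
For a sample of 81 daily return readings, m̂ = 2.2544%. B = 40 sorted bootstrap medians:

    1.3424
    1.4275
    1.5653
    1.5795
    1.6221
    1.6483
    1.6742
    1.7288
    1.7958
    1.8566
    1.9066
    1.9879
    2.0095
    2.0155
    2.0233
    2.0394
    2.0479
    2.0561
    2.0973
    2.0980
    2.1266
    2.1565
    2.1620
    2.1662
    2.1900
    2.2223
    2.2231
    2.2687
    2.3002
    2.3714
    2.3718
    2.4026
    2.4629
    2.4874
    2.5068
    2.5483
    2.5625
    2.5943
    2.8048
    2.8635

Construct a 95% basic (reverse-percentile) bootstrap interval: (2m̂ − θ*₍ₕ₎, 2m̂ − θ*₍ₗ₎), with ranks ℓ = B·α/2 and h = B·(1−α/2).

(1.7040, 3.1664)

Percentile endpoints at ranks 1 and 39: θ*₍1₎ = 1.3424, θ*₍39₎ = 2.8048.
Basic interval reflects these around m̂:
  lower = 2 × 2.2544 − 2.8048 = 1.7040
  upper = 2 × 2.2544 − 1.3424 = 3.1664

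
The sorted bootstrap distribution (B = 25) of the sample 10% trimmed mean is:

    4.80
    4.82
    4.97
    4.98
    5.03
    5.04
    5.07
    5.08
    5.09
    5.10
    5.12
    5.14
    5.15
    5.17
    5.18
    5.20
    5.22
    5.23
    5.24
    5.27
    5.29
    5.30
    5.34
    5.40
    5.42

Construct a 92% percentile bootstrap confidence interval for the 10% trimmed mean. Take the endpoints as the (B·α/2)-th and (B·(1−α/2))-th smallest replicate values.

α = 0.08; lower rank = 25 × 0.040 = 1; upper rank = 25 × 0.960 = 24.
The 1st smallest replicate is 4.80; the 24th is 5.40.

(4.80, 5.40)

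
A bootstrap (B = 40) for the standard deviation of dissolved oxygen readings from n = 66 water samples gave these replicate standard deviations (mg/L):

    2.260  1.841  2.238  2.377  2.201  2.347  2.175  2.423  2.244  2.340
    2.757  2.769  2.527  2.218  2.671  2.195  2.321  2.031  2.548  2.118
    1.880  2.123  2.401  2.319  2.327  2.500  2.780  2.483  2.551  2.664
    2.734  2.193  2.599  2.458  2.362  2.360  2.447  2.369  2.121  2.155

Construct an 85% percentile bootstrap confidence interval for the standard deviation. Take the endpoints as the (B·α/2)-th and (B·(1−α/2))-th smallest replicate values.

Sorted replicates: 1.841, 1.880, 2.031, 2.118, 2.121, 2.123, 2.155, 2.175, 2.193, 2.195, 2.201, 2.218, 2.238, 2.244, 2.260, 2.319, 2.321, 2.327, 2.340, 2.347, 2.360, 2.362, 2.369, 2.377, 2.401, 2.423, 2.447, 2.458, 2.483, 2.500, 2.527, 2.548, 2.551, 2.599, 2.664, 2.671, 2.734, 2.757, 2.769, 2.780
α = 0.15; lower rank = 40 × 0.075 = 3; upper rank = 40 × 0.925 = 37.
The 3rd smallest replicate is 2.031; the 37th is 2.734.

(2.031, 2.734)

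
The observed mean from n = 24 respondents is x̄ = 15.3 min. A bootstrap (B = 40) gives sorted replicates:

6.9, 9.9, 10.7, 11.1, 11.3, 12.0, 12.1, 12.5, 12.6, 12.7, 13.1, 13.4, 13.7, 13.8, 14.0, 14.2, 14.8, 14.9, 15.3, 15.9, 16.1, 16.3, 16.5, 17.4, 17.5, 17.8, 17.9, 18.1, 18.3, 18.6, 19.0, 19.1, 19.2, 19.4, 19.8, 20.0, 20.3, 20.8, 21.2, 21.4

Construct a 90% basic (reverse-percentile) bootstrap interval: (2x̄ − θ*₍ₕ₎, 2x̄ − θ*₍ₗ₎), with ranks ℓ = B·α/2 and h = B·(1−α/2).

(9.8, 20.7)

Percentile endpoints at ranks 2 and 38: θ*₍2₎ = 9.9, θ*₍38₎ = 20.8.
Basic interval reflects these around x̄:
  lower = 2 × 15.3 − 20.8 = 9.8
  upper = 2 × 15.3 − 9.9 = 20.7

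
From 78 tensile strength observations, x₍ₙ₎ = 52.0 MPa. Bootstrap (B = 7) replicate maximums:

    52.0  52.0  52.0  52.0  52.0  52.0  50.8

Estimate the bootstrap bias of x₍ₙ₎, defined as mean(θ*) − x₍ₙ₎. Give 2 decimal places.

bias = −0.17

mean(θ*) = (52.0 + 52.0 + 52.0 + 52.0 + 52.0 + 52.0 + 50.8) / 7 = 51.829
bias = 51.829 − 52.0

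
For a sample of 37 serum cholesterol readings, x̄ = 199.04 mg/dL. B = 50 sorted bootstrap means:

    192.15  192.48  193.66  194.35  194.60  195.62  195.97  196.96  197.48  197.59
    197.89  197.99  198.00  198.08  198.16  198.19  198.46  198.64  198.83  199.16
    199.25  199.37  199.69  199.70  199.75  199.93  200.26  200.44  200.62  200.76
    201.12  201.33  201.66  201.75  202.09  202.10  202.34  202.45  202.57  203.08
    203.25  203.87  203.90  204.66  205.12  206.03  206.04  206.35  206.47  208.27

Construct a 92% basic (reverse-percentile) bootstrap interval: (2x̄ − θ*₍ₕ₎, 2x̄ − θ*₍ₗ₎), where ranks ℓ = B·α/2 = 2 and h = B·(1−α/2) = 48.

(191.73, 205.60)

Percentile endpoints at ranks 2 and 48: θ*₍2₎ = 192.48, θ*₍48₎ = 206.35.
Basic interval reflects these around x̄:
  lower = 2 × 199.04 − 206.35 = 191.73
  upper = 2 × 199.04 − 192.48 = 205.60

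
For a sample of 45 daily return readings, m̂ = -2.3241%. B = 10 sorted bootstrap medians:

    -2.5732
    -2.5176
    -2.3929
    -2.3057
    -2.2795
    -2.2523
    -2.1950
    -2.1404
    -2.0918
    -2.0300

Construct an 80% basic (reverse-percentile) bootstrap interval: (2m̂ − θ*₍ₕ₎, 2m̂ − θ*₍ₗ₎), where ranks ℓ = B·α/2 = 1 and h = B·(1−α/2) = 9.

Percentile endpoints at ranks 1 and 9: θ*₍1₎ = -2.5732, θ*₍9₎ = -2.0918.
Basic interval reflects these around m̂:
  lower = 2 × -2.3241 − -2.0918 = -2.5564
  upper = 2 × -2.3241 − -2.5732 = -2.0750

(-2.5564, -2.0750)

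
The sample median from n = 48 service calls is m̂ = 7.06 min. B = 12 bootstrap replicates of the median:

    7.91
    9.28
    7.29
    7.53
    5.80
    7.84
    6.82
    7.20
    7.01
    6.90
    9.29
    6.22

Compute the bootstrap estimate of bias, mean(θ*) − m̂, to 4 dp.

mean(θ*) = (7.91 + 9.28 + 7.29 + 7.53 + 5.80 + 7.84 + 6.82 + 7.20 + 7.01 + 6.90 + 9.29 + 6.22) / 12 = 7.42417
bias = 7.42417 − 7.06

bias = +0.3642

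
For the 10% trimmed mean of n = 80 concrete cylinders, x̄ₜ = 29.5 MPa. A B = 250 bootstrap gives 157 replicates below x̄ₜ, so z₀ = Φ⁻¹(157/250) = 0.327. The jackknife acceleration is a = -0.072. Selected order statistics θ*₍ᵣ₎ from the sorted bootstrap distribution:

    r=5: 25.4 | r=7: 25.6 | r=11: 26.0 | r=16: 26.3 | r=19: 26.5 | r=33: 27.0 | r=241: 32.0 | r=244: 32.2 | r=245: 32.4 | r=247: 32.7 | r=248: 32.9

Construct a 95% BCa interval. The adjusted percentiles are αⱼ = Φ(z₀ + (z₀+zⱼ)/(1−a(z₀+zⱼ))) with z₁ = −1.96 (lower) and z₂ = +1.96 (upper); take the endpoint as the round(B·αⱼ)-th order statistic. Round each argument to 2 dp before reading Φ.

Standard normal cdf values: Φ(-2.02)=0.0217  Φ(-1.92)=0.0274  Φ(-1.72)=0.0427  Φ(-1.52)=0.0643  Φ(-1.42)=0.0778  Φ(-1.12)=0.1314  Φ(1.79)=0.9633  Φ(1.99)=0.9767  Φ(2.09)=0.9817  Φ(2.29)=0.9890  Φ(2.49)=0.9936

(26.3, 32.7)

Lower: z₀ + z₁ = 0.327 + (-1.960) = -1.633; 1 − a(z₀+z₁) = 1 − (-0.072)(-1.633) = 0.8824; argument = 0.327 + (-1.633)/0.8824 = -1.5236 → -1.52.
α₁ = Φ(-1.52) = 0.0643; rank = round(250 × 0.0643) = 16; θ*₍16₎ = 26.3.
Upper: z₀ + z₂ = 2.287; 1 − a(z₀+z₂) = 1.1647; argument = 2.2907 → 2.29; α₂ = 0.9890; rank = 247; θ*₍247₎ = 32.7.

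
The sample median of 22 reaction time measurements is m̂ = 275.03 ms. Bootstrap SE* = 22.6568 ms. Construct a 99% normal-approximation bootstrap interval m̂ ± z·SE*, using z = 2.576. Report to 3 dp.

(216.666, 333.394)

Margin = 2.576 × 22.6568 = 58.3639
Interval: 275.03 ± 58.3639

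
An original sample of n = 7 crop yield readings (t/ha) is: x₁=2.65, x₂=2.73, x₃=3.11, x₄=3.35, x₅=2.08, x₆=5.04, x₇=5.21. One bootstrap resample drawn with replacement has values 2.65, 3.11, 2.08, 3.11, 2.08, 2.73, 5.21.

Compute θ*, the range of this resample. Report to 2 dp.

Range = 5.21 − 2.08 = 3.13

θ* = 3.13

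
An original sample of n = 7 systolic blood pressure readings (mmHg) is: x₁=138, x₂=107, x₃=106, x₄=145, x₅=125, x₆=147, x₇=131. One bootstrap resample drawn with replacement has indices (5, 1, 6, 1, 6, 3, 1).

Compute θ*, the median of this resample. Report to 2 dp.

Resample values: 125, 138, 147, 138, 147, 106, 138.
Sorted: 106, 125, 138, 138, 138, 147, 147
Median = middle value = 138.00

θ* = 138.00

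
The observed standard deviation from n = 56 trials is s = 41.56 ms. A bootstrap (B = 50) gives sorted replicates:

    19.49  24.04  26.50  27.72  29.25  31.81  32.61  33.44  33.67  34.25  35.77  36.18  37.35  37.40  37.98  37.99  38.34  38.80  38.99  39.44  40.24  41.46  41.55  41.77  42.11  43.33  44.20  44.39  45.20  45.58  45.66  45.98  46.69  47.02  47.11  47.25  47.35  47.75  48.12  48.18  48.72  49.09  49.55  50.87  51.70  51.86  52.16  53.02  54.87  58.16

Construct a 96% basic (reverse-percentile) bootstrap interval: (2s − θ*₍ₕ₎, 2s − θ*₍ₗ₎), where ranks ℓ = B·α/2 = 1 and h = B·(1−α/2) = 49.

Percentile endpoints at ranks 1 and 49: θ*₍1₎ = 19.49, θ*₍49₎ = 54.87.
Basic interval reflects these around s:
  lower = 2 × 41.56 − 54.87 = 28.25
  upper = 2 × 41.56 − 19.49 = 63.63

(28.25, 63.63)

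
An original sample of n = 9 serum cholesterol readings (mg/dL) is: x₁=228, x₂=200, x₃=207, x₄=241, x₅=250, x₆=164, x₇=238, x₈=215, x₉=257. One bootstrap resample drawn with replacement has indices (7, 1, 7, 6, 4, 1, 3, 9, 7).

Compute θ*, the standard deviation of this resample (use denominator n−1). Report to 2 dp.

Resample values: 238, 228, 238, 164, 241, 228, 207, 257, 238.
Mean = 226.5556; sum of squared deviations = 5828.2222
s² = 5828.2222 / 8 = 728.5278
s = √728.5278 = 26.99

θ* = 26.99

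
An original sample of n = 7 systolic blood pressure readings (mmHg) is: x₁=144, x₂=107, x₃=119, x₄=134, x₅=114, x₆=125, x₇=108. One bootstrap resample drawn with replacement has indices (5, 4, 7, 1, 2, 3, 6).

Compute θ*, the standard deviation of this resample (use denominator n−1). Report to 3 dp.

θ* = 13.722

Resample values: 114, 134, 108, 144, 107, 119, 125.
Mean = 121.5714; sum of squared deviations = 1129.7143
s² = 1129.7143 / 6 = 188.2857
s = √188.2857 = 13.722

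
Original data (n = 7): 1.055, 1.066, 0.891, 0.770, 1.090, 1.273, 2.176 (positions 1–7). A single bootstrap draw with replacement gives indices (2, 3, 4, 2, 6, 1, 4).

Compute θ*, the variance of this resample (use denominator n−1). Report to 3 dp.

θ* = 0.034

Resample values: 1.066, 0.891, 0.770, 1.066, 1.273, 1.055, 0.770.
Mean = 0.9844; sum of squared deviations = 0.2022
s² = 0.2022 / 6 = 0.0337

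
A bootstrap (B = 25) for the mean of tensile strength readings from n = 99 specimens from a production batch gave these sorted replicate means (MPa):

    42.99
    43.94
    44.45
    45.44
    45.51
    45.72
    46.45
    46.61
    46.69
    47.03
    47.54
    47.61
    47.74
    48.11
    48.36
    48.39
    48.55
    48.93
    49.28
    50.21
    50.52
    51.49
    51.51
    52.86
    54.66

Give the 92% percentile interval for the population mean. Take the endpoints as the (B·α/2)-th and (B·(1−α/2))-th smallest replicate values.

(42.99, 52.86)

α = 0.08; lower rank = 25 × 0.040 = 1; upper rank = 25 × 0.960 = 24.
The 1st smallest replicate is 42.99; the 24th is 52.86.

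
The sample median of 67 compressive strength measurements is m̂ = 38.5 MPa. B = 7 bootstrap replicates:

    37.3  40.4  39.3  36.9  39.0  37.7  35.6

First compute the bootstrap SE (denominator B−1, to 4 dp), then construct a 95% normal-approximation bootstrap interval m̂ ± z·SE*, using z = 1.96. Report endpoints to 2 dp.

Mean of replicates = 38.0286; sum of squared deviations = 15.9943; SE* = √(15.9943/6) = 1.6327
Margin = 1.96 × 1.6327 = 3.200
Interval: 38.5 ± 3.200

(35.30, 41.70)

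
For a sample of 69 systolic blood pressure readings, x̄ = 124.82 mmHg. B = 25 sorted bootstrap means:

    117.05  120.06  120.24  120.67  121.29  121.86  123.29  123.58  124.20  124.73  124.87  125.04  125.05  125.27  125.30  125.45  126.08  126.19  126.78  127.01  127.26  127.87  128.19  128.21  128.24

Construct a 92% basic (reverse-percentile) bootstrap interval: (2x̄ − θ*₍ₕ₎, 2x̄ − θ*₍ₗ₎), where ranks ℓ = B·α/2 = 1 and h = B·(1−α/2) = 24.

(121.43, 132.59)

Percentile endpoints at ranks 1 and 24: θ*₍1₎ = 117.05, θ*₍24₎ = 128.21.
Basic interval reflects these around x̄:
  lower = 2 × 124.82 − 128.21 = 121.43
  upper = 2 × 124.82 − 117.05 = 132.59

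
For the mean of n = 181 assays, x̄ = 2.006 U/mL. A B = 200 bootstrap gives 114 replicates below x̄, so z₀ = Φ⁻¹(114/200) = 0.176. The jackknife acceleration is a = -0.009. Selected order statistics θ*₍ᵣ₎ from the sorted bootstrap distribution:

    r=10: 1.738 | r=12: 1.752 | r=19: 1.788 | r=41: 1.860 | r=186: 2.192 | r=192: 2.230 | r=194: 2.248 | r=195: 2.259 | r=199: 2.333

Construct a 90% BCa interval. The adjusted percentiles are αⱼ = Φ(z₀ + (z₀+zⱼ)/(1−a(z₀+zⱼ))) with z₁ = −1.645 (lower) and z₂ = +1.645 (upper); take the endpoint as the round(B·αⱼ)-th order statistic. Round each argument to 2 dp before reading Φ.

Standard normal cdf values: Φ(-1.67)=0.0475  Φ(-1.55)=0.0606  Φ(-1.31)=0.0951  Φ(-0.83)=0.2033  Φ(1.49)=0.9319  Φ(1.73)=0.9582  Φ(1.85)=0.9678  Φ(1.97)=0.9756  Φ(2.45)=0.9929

(1.788, 2.259)

Lower: z₀ + z₁ = 0.176 + (-1.645) = -1.469; 1 − a(z₀+z₁) = 1 − (-0.009)(-1.469) = 0.9868; argument = 0.176 + (-1.469)/0.9868 = -1.3127 → -1.31.
α₁ = Φ(-1.31) = 0.0951; rank = round(200 × 0.0951) = 19; θ*₍19₎ = 1.788.
Upper: z₀ + z₂ = 1.821; 1 − a(z₀+z₂) = 1.0164; argument = 1.9676 → 1.97; α₂ = 0.9756; rank = 195; θ*₍195₎ = 2.259.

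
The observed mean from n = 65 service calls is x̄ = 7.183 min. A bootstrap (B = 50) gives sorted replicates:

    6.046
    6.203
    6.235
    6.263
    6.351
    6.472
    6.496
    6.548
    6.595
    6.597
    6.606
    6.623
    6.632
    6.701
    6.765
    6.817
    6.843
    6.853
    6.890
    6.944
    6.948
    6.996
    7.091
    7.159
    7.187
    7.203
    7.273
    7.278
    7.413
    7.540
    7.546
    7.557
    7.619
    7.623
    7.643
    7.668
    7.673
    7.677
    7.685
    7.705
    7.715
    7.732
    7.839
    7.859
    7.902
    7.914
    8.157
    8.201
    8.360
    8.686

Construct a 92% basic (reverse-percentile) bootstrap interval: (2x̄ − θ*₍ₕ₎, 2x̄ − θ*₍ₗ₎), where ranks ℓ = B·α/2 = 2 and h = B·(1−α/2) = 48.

Percentile endpoints at ranks 2 and 48: θ*₍2₎ = 6.203, θ*₍48₎ = 8.201.
Basic interval reflects these around x̄:
  lower = 2 × 7.183 − 8.201 = 6.165
  upper = 2 × 7.183 − 6.203 = 8.163

(6.165, 8.163)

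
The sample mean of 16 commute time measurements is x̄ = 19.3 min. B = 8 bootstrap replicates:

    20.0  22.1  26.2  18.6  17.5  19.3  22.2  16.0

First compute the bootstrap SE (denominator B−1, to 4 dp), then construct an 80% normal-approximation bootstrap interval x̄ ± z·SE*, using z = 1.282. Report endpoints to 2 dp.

Mean of replicates = 20.2375; sum of squared deviations = 71.9387; SE* = √(71.9387/7) = 3.2058
Margin = 1.282 × 3.2058 = 4.110
Interval: 19.3 ± 4.110

(15.19, 23.41)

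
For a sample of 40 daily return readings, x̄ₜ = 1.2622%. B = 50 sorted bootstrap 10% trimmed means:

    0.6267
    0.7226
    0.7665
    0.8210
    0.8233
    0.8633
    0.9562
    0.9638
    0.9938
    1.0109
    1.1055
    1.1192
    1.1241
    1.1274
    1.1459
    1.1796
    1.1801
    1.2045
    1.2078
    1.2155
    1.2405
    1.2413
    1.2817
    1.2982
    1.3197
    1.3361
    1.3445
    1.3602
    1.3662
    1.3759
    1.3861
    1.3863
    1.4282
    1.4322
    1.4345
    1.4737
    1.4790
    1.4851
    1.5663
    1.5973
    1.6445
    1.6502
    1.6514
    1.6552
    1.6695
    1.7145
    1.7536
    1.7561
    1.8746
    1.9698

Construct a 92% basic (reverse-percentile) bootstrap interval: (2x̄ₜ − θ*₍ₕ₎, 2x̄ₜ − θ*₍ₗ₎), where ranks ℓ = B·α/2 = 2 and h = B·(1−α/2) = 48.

Percentile endpoints at ranks 2 and 48: θ*₍2₎ = 0.7226, θ*₍48₎ = 1.7561.
Basic interval reflects these around x̄ₜ:
  lower = 2 × 1.2622 − 1.7561 = 0.7683
  upper = 2 × 1.2622 − 0.7226 = 1.8018

(0.7683, 1.8018)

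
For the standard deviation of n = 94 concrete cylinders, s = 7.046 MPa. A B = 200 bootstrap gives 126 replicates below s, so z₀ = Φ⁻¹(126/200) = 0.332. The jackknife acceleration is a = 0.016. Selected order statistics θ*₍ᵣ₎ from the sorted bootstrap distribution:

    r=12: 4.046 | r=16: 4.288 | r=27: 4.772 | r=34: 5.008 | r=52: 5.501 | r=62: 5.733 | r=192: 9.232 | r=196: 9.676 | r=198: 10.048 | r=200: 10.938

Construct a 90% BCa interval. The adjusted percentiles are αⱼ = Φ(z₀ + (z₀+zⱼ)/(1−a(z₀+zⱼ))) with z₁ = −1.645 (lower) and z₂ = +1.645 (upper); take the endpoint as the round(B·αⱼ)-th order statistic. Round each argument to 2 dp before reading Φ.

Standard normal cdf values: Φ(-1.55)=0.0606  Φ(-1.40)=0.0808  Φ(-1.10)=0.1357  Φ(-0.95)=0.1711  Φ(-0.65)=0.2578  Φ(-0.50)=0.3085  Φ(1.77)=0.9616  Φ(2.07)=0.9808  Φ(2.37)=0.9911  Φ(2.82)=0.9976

(5.008, 10.048)

Lower: z₀ + z₁ = 0.332 + (-1.645) = -1.313; 1 − a(z₀+z₁) = 1 − (0.016)(-1.313) = 1.0210; argument = 0.332 + (-1.313)/1.0210 = -0.9540 → -0.95.
α₁ = Φ(-0.95) = 0.1711; rank = round(200 × 0.1711) = 34; θ*₍34₎ = 5.008.
Upper: z₀ + z₂ = 1.977; 1 − a(z₀+z₂) = 0.9684; argument = 2.3736 → 2.37; α₂ = 0.9911; rank = 198; θ*₍198₎ = 10.048.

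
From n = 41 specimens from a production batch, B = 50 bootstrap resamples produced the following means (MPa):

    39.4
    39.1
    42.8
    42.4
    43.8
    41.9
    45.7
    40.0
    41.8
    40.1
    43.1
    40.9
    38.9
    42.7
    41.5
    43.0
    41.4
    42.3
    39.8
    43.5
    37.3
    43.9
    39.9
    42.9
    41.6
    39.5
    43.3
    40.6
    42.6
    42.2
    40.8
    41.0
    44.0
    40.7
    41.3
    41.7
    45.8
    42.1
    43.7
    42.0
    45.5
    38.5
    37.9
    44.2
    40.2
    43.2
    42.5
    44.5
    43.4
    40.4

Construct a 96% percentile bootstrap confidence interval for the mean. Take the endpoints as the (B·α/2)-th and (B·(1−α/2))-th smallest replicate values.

Sorted replicates: 37.3, 37.9, 38.5, 38.9, 39.1, 39.4, 39.5, 39.8, 39.9, 40.0, 40.1, 40.2, 40.4, 40.6, 40.7, 40.8, 40.9, 41.0, 41.3, 41.4, 41.5, 41.6, 41.7, 41.8, 41.9, 42.0, 42.1, 42.2, 42.3, 42.4, 42.5, 42.6, 42.7, 42.8, 42.9, 43.0, 43.1, 43.2, 43.3, 43.4, 43.5, 43.7, 43.8, 43.9, 44.0, 44.2, 44.5, 45.5, 45.7, 45.8
α = 0.04; lower rank = 50 × 0.020 = 1; upper rank = 50 × 0.980 = 49.
The 1st smallest replicate is 37.3; the 49th is 45.7.

(37.3, 45.7)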